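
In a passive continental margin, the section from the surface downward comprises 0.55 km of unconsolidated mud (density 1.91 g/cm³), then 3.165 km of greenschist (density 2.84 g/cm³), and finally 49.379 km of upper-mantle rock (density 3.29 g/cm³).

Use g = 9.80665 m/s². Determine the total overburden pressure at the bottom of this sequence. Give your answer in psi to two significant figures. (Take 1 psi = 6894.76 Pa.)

250000 psi

unconsolidated mud: 1910 kg/m³ × 9.80665 m/s² × 550 m = 1.030×10^7 Pa = 1494 psi
greenschist: 2840 kg/m³ × 9.80665 m/s² × 3165 m = 8.815×10^7 Pa = 12785 psi
upper-mantle rock: 3290 kg/m³ × 9.80665 m/s² × 49379 m = 1.593×10^9 Pa = 2.311×10^5 psi
Total = 1494 + 12785 + 2.311×10^5 = 2.4535×10^5 psi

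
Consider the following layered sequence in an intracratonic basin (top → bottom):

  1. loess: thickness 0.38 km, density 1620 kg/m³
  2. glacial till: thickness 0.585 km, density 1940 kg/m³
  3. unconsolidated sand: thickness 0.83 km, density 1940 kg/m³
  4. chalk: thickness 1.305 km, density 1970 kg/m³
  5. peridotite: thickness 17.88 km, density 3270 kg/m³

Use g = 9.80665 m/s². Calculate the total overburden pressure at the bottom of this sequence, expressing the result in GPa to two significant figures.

loess: 1620 kg/m³ × 9.80665 m/s² × 380 m = 6.037×10^6 Pa = 6.037×10^-3 GPa
glacial till: 1940 kg/m³ × 9.80665 m/s² × 585 m = 1.113×10^7 Pa = 0.01113 GPa
unconsolidated sand: 1940 kg/m³ × 9.80665 m/s² × 830 m = 1.579×10^7 Pa = 0.01579 GPa
chalk: 1970 kg/m³ × 9.80665 m/s² × 1305 m = 2.521×10^7 Pa = 0.02521 GPa
peridotite: 3270 kg/m³ × 9.80665 m/s² × 17880 m = 5.734×10^8 Pa = 0.5734 GPa
Total = 6.037×10^-3 + 0.01113 + 0.01579 + 0.02521 + 0.5734 = 0.63154 GPa

0.63 GPa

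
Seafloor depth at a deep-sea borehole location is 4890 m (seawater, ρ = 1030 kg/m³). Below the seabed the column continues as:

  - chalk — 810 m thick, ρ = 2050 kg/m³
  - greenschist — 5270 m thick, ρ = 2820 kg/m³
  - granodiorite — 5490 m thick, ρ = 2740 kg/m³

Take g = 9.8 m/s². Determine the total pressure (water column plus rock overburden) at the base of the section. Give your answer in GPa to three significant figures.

0.359 GPa

seawater: 1030 kg/m³ × 9.8 m/s² × 4890 m = 4.936×10^7 Pa = 0.04936 GPa
chalk: 2050 kg/m³ × 9.8 m/s² × 810 m = 1.627×10^7 Pa = 0.01627 GPa
greenschist: 2820 kg/m³ × 9.8 m/s² × 5270 m = 1.456×10^8 Pa = 0.1456 GPa
granodiorite: 2740 kg/m³ × 9.8 m/s² × 5490 m = 1.474×10^8 Pa = 0.1474 GPa
Total = 0.04936 + 0.01627 + 0.1456 + 0.1474 = 0.35869 GPa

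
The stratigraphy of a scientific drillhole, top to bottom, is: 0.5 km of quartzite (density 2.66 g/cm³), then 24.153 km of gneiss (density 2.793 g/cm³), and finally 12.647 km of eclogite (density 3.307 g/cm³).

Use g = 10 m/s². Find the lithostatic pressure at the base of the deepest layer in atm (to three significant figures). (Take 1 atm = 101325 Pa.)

10900 atm

quartzite: 2660 kg/m³ × 10 m/s² × 500 m = 1.330×10^7 Pa = 131.3 atm
gneiss: 2793 kg/m³ × 10 m/s² × 24153 m = 6.746×10^8 Pa = 6658 atm
eclogite: 3307 kg/m³ × 10 m/s² × 12647 m = 4.182×10^8 Pa = 4128 atm
Total = 131.3 + 6658 + 4128 = 10917 atm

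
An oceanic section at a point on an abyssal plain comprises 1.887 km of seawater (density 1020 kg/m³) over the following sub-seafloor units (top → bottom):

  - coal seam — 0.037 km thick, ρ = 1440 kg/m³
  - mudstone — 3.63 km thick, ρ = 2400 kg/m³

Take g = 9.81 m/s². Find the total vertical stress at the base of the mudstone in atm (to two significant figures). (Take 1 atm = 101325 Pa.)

1000 atm

seawater: 1020 kg/m³ × 9.81 m/s² × 1887 m = 1.888×10^7 Pa = 186.3 atm
coal seam: 1440 kg/m³ × 9.81 m/s² × 37 m = 5.227×10^5 Pa = 5.158 atm
mudstone: 2400 kg/m³ × 9.81 m/s² × 3630 m = 8.546×10^7 Pa = 843.5 atm
Total = 186.3 + 5.158 + 843.5 = 1035.0 atm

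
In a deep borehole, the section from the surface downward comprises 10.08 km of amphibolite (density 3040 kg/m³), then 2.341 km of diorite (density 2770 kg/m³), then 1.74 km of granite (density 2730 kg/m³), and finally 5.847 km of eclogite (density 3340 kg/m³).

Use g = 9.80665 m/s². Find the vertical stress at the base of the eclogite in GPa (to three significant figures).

0.602 GPa

amphibolite: 3040 kg/m³ × 9.80665 m/s² × 10080 m = 3.005×10^8 Pa = 0.3005 GPa
diorite: 2770 kg/m³ × 9.80665 m/s² × 2341 m = 6.359×10^7 Pa = 0.06359 GPa
granite: 2730 kg/m³ × 9.80665 m/s² × 1740 m = 4.658×10^7 Pa = 0.04658 GPa
eclogite: 3340 kg/m³ × 9.80665 m/s² × 5847 m = 1.915×10^8 Pa = 0.1915 GPa
Total = 0.3005 + 0.06359 + 0.04658 + 0.1915 = 0.60220 GPa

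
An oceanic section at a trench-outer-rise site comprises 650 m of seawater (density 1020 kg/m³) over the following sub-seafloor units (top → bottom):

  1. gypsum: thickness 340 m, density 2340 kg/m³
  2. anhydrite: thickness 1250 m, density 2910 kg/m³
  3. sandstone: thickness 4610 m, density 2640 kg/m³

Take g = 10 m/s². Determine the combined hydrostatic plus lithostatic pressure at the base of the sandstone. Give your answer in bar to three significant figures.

1730 bar

seawater: 1020 kg/m³ × 10 m/s² × 650 m = 6.630×10^6 Pa = 66.30 bar
gypsum: 2340 kg/m³ × 10 m/s² × 340 m = 7.956×10^6 Pa = 79.56 bar
anhydrite: 2910 kg/m³ × 10 m/s² × 1250 m = 3.638×10^7 Pa = 363.8 bar
sandstone: 2640 kg/m³ × 10 m/s² × 4610 m = 1.217×10^8 Pa = 1217 bar
Total = 66.30 + 79.56 + 363.8 + 1217 = 1726.7 bar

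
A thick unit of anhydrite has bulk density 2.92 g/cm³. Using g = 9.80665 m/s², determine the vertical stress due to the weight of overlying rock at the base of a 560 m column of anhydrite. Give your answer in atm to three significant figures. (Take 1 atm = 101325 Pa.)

158 atm

anhydrite: 2920 kg/m³ × 9.80665 m/s² × 560 m = 1.604×10^7 Pa = 158.3 atm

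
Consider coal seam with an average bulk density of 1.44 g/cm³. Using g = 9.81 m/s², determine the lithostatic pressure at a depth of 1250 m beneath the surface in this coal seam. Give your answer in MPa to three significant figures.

17.7 MPa

coal seam: 1440 kg/m³ × 9.81 m/s² × 1250 m = 1.766×10^7 Pa = 17.66 MPa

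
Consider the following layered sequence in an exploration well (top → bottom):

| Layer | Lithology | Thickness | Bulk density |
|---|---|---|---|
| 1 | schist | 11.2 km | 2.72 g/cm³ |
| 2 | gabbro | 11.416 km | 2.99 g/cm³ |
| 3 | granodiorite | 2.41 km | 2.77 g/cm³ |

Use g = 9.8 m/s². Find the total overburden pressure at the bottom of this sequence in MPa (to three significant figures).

schist: 2720 kg/m³ × 9.8 m/s² × 11200 m = 2.985×10^8 Pa = 298.5 MPa
gabbro: 2990 kg/m³ × 9.8 m/s² × 11416 m = 3.345×10^8 Pa = 334.5 MPa
granodiorite: 2770 kg/m³ × 9.8 m/s² × 2410 m = 6.542×10^7 Pa = 65.42 MPa
Total = 298.5 + 334.5 + 65.42 = 698.48 MPa

698 MPa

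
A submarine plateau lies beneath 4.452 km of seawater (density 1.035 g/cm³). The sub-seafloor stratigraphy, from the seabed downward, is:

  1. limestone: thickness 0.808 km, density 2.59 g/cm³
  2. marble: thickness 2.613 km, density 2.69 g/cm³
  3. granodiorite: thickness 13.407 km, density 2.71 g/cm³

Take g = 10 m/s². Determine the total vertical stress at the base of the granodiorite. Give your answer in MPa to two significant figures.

500 MPa

seawater: 1035 kg/m³ × 10 m/s² × 4452 m = 4.608×10^7 Pa = 46.08 MPa
limestone: 2590 kg/m³ × 10 m/s² × 808 m = 2.093×10^7 Pa = 20.93 MPa
marble: 2690 kg/m³ × 10 m/s² × 2613 m = 7.029×10^7 Pa = 70.29 MPa
granodiorite: 2710 kg/m³ × 10 m/s² × 13407 m = 3.633×10^8 Pa = 363.3 MPa
Total = 46.08 + 20.93 + 70.29 + 363.3 = 500.62 MPa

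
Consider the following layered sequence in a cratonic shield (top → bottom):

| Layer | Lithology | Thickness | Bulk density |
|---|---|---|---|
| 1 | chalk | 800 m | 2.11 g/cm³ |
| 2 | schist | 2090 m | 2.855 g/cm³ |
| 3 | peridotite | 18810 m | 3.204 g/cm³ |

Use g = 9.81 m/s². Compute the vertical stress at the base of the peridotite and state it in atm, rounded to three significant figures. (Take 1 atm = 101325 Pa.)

chalk: 2110 kg/m³ × 9.81 m/s² × 800 m = 1.656×10^7 Pa = 163.4 atm
schist: 2855 kg/m³ × 9.81 m/s² × 2090 m = 5.854×10^7 Pa = 577.7 atm
peridotite: 3204 kg/m³ × 9.81 m/s² × 18810 m = 5.912×10^8 Pa = 5835 atm
Total = 163.4 + 577.7 + 5835 = 6576.0 atm

6580 atm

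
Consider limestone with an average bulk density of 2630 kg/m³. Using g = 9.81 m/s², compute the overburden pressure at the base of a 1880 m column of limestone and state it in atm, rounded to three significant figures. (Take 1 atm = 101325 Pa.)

limestone: 2630 kg/m³ × 9.81 m/s² × 1880 m = 4.850×10^7 Pa = 478.7 atm

479 atm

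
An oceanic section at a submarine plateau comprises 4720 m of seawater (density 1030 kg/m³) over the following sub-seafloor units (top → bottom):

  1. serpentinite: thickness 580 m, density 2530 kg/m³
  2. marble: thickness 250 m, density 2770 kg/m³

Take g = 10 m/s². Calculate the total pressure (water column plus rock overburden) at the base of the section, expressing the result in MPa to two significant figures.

seawater: 1030 kg/m³ × 10 m/s² × 4720 m = 4.862×10^7 Pa = 48.62 MPa
serpentinite: 2530 kg/m³ × 10 m/s² × 580 m = 1.467×10^7 Pa = 14.67 MPa
marble: 2770 kg/m³ × 10 m/s² × 250 m = 6.925×10^6 Pa = 6.925 MPa
Total = 48.62 + 14.67 + 6.925 = 70.215 MPa

70 MPa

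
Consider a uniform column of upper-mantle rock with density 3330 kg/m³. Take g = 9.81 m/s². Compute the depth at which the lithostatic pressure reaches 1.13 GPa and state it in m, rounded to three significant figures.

h = P/(ρg) = 1.13 GPa / (3330 kg/m³ × 9.81 m/s²) = 1.130×10^9 Pa / 32667 Pa/m = 34591 m

34600 m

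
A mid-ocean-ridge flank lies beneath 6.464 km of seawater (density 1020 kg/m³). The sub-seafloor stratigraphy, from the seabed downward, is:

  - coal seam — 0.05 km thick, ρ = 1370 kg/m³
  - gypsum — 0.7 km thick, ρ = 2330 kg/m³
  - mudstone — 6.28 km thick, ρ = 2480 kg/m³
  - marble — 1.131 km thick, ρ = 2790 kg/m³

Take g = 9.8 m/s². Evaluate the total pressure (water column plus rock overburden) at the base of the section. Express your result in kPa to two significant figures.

seawater: 1020 kg/m³ × 9.8 m/s² × 6464 m = 6.461×10^7 Pa = 64614 kPa
coal seam: 1370 kg/m³ × 9.8 m/s² × 50 m = 6.713×10^5 Pa = 671.3 kPa
gypsum: 2330 kg/m³ × 9.8 m/s² × 700 m = 1.598×10^7 Pa = 15984 kPa
mudstone: 2480 kg/m³ × 9.8 m/s² × 6280 m = 1.526×10^8 Pa = 1.526×10^5 kPa
marble: 2790 kg/m³ × 9.8 m/s² × 1131 m = 3.092×10^7 Pa = 30924 kPa
Total = 64614 + 671.3 + 15984 + 1.526×10^5 + 30924 = 2.6482×10^5 kPa

260000 kPa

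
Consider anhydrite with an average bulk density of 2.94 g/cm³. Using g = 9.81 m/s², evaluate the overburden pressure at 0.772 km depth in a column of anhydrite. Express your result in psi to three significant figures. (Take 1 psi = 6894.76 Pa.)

anhydrite: 2940 kg/m³ × 9.81 m/s² × 772 m = 2.227×10^7 Pa = 3229 psi

3230 psi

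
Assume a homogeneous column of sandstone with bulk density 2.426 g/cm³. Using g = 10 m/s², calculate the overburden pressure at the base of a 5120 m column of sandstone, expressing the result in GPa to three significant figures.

sandstone: 2426 kg/m³ × 10 m/s² × 5120 m = 1.242×10^8 Pa = 0.1242 GPa

0.124 GPa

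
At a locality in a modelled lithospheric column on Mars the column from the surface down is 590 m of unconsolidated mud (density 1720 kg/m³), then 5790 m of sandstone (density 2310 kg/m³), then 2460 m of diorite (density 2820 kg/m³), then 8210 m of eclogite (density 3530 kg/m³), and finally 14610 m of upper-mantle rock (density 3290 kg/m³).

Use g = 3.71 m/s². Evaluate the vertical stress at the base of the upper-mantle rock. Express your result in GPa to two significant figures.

0.36 GPa

unconsolidated mud: 1720 kg/m³ × 3.71 m/s² × 590 m = 3.765×10^6 Pa = 3.765×10^-3 GPa
sandstone: 2310 kg/m³ × 3.71 m/s² × 5790 m = 4.962×10^7 Pa = 0.04962 GPa
diorite: 2820 kg/m³ × 3.71 m/s² × 2460 m = 2.574×10^7 Pa = 0.02574 GPa
eclogite: 3530 kg/m³ × 3.71 m/s² × 8210 m = 1.075×10^8 Pa = 0.1075 GPa
upper-mantle rock: 3290 kg/m³ × 3.71 m/s² × 14610 m = 1.783×10^8 Pa = 0.1783 GPa
Total = 3.765×10^-3 + 0.04962 + 0.02574 + 0.1075 + 0.1783 = 0.36497 GPa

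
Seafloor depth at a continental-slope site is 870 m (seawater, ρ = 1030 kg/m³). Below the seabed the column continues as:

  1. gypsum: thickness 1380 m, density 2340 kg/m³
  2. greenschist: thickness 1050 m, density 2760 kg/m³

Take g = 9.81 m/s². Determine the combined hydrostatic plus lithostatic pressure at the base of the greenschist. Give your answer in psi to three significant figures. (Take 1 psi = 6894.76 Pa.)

9990 psi

seawater: 1030 kg/m³ × 9.81 m/s² × 870 m = 8.791×10^6 Pa = 1275 psi
gypsum: 2340 kg/m³ × 9.81 m/s² × 1380 m = 3.168×10^7 Pa = 4595 psi
greenschist: 2760 kg/m³ × 9.81 m/s² × 1050 m = 2.843×10^7 Pa = 4123 psi
Total = 1275 + 4595 + 4123 = 9992.9 psi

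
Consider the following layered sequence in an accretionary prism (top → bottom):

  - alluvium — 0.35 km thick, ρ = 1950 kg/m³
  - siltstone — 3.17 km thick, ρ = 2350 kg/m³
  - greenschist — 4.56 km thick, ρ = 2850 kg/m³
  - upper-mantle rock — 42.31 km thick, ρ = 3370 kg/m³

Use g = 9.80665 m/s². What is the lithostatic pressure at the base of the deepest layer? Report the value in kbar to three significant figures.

16.1 kbar

alluvium: 1950 kg/m³ × 9.80665 m/s² × 350 m = 6.693×10^6 Pa = 0.06693 kbar
siltstone: 2350 kg/m³ × 9.80665 m/s² × 3170 m = 7.305×10^7 Pa = 0.7305 kbar
greenschist: 2850 kg/m³ × 9.80665 m/s² × 4560 m = 1.274×10^8 Pa = 1.274 kbar
upper-mantle rock: 3370 kg/m³ × 9.80665 m/s² × 42310 m = 1.398×10^9 Pa = 13.98 kbar
Total = 0.06693 + 0.7305 + 1.274 + 13.98 = 16.055 kbar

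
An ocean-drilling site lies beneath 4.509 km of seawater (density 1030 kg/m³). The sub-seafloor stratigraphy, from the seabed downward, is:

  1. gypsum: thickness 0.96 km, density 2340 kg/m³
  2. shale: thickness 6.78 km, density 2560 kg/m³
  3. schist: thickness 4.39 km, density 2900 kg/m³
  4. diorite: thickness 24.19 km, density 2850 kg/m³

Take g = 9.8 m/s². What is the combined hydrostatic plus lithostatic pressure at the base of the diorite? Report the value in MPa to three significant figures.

seawater: 1030 kg/m³ × 9.8 m/s² × 4509 m = 4.551×10^7 Pa = 45.51 MPa
gypsum: 2340 kg/m³ × 9.8 m/s² × 960 m = 2.201×10^7 Pa = 22.01 MPa
shale: 2560 kg/m³ × 9.8 m/s² × 6780 m = 1.701×10^8 Pa = 170.1 MPa
schist: 2900 kg/m³ × 9.8 m/s² × 4390 m = 1.248×10^8 Pa = 124.8 MPa
diorite: 2850 kg/m³ × 9.8 m/s² × 24190 m = 6.756×10^8 Pa = 675.6 MPa
Total = 45.51 + 22.01 + 170.1 + 124.8 + 675.6 = 1038.0 MPa

1040 MPa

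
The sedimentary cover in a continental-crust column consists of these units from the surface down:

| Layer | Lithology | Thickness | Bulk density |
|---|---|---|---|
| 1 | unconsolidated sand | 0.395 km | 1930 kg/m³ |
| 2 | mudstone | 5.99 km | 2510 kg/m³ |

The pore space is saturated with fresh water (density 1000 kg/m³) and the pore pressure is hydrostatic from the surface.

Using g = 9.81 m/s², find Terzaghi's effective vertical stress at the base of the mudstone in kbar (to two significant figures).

0.92 kbar

Overburden (lithostatic) stress σ_v:
unconsolidated sand: 1930 kg/m³ × 9.81 m/s² × 395 m = 7.479×10^6 Pa = 7.479 MPa
mudstone: 2510 kg/m³ × 9.81 m/s² × 5990 m = 1.475×10^8 Pa = 147.5 MPa
Total = 7.479 + 147.5 = 154.97 MPa
Pore pressure P_p = 1000 kg/m³ × 9.81 m/s² × 6385 m = 6.264×10^7 Pa = 62.64 MPa
Effective stress σ' = σ_v − P_p = 155.0 − 62.64 = 92.334 MPa = 0.92334 kbar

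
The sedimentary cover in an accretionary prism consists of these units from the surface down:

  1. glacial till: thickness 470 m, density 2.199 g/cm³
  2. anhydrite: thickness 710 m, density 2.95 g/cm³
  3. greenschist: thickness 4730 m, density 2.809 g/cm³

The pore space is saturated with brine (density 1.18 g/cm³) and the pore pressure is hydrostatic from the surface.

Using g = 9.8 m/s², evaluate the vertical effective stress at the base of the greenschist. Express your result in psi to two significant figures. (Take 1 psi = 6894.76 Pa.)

13000 psi

Overburden (lithostatic) stress σ_v:
glacial till: 2199 kg/m³ × 9.8 m/s² × 470 m = 1.013×10^7 Pa = 10.13 MPa
anhydrite: 2950 kg/m³ × 9.8 m/s² × 710 m = 2.053×10^7 Pa = 20.53 MPa
greenschist: 2809 kg/m³ × 9.8 m/s² × 4730 m = 1.302×10^8 Pa = 130.2 MPa
Total = 10.13 + 20.53 + 130.2 = 160.86 MPa
Pore pressure P_p = 1180 kg/m³ × 9.8 m/s² × 5910 m = 6.834×10^7 Pa = 68.34 MPa
Effective stress σ' = σ_v − P_p = 160.9 − 68.34 = 92.520 MPa = 13419 psi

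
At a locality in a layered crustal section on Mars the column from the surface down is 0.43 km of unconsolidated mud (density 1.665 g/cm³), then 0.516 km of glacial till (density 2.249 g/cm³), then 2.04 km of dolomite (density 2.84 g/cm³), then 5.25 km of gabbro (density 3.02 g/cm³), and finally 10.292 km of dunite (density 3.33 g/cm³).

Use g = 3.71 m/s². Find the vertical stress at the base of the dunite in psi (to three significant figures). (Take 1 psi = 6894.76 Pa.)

31100 psi

unconsolidated mud: 1665 kg/m³ × 3.71 m/s² × 430 m = 2.656×10^6 Pa = 385.2 psi
glacial till: 2249 kg/m³ × 3.71 m/s² × 516 m = 4.305×10^6 Pa = 624.4 psi
dolomite: 2840 kg/m³ × 3.71 m/s² × 2040 m = 2.149×10^7 Pa = 3117 psi
gabbro: 3020 kg/m³ × 3.71 m/s² × 5250 m = 5.882×10^7 Pa = 8531 psi
dunite: 3330 kg/m³ × 3.71 m/s² × 10292 m = 1.272×10^8 Pa = 18442 psi
Total = 385.2 + 624.4 + 3117 + 8531 + 18442 = 31100 psi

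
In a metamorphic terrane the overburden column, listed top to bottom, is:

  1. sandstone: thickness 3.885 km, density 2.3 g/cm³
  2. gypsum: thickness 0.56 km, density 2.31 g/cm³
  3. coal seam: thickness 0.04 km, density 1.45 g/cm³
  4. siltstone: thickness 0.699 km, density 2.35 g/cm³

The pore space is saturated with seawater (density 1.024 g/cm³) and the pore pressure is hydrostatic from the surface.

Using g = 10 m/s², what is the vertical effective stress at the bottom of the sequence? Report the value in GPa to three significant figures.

0.0662 GPa

Overburden (lithostatic) stress σ_v:
sandstone: 2300 kg/m³ × 10 m/s² × 3885 m = 8.935×10^7 Pa = 89.36 MPa
gypsum: 2310 kg/m³ × 10 m/s² × 560 m = 1.294×10^7 Pa = 12.94 MPa
coal seam: 1450 kg/m³ × 10 m/s² × 40 m = 5.800×10^5 Pa = 0.5800 MPa
siltstone: 2350 kg/m³ × 10 m/s² × 699 m = 1.643×10^7 Pa = 16.43 MPa
Total = 89.36 + 12.94 + 0.5800 + 16.43 = 119.30 MPa
Pore pressure P_p = 1024 kg/m³ × 10 m/s² × 5184 m = 5.308×10^7 Pa = 53.08 MPa
Effective stress σ' = σ_v − P_p = 119.3 − 53.08 = 66.213 MPa = 0.066213 GPa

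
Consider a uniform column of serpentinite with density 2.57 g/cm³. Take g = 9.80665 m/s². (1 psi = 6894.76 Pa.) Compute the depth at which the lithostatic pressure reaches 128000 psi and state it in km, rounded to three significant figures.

35.0 km

h = P/(ρg) = 128000 psi / (2570 kg/m³ × 9.80665 m/s²) = 8.825×10^8 Pa / 25203 Pa/m = 35017 m
= 35.017 km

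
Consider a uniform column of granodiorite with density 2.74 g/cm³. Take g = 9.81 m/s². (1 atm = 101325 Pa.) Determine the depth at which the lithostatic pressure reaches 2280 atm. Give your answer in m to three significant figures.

8590 m

h = P/(ρg) = 2280 atm / (2740 kg/m³ × 9.81 m/s²) = 2.310×10^8 Pa / 26879 Pa/m = 8594.7 m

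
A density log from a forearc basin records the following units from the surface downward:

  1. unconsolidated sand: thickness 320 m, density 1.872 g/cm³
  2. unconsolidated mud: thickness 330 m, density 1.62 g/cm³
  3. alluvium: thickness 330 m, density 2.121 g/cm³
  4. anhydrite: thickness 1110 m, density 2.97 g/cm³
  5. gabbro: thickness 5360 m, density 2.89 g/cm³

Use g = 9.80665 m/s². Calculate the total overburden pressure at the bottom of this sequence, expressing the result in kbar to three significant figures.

2.02 kbar

unconsolidated sand: 1872 kg/m³ × 9.80665 m/s² × 320 m = 5.875×10^6 Pa = 0.05875 kbar
unconsolidated mud: 1620 kg/m³ × 9.80665 m/s² × 330 m = 5.243×10^6 Pa = 0.05243 kbar
alluvium: 2121 kg/m³ × 9.80665 m/s² × 330 m = 6.864×10^6 Pa = 0.06864 kbar
anhydrite: 2970 kg/m³ × 9.80665 m/s² × 1110 m = 3.233×10^7 Pa = 0.3233 kbar
gabbro: 2890 kg/m³ × 9.80665 m/s² × 5360 m = 1.519×10^8 Pa = 1.519 kbar
Total = 0.05875 + 0.05243 + 0.06864 + 0.3233 + 1.519 = 2.0222 kbar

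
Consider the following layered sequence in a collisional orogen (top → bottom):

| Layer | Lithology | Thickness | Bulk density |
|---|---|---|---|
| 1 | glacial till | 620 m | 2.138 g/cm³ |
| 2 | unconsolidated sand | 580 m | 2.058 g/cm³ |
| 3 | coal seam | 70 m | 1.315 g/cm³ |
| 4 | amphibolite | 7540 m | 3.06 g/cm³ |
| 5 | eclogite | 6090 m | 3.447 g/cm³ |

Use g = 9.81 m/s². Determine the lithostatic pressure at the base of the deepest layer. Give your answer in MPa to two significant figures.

glacial till: 2138 kg/m³ × 9.81 m/s² × 620 m = 1.300×10^7 Pa = 13.00 MPa
unconsolidated sand: 2058 kg/m³ × 9.81 m/s² × 580 m = 1.171×10^7 Pa = 11.71 MPa
coal seam: 1315 kg/m³ × 9.81 m/s² × 70 m = 9.030×10^5 Pa = 0.9030 MPa
amphibolite: 3060 kg/m³ × 9.81 m/s² × 7540 m = 2.263×10^8 Pa = 226.3 MPa
eclogite: 3447 kg/m³ × 9.81 m/s² × 6090 m = 2.059×10^8 Pa = 205.9 MPa
Total = 13.00 + 11.71 + 0.9030 + 226.3 + 205.9 = 457.89 MPa

460 MPa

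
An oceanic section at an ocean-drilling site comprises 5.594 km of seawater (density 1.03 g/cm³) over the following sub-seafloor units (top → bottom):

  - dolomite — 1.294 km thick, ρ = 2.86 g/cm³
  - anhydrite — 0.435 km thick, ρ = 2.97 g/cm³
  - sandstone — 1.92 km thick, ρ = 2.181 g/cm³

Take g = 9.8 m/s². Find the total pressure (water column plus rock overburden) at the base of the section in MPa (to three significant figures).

146 MPa

seawater: 1030 kg/m³ × 9.8 m/s² × 5594 m = 5.647×10^7 Pa = 56.47 MPa
dolomite: 2860 kg/m³ × 9.8 m/s² × 1294 m = 3.627×10^7 Pa = 36.27 MPa
anhydrite: 2970 kg/m³ × 9.8 m/s² × 435 m = 1.266×10^7 Pa = 12.66 MPa
sandstone: 2181 kg/m³ × 9.8 m/s² × 1920 m = 4.104×10^7 Pa = 41.04 MPa
Total = 56.47 + 36.27 + 12.66 + 41.04 = 146.43 MPa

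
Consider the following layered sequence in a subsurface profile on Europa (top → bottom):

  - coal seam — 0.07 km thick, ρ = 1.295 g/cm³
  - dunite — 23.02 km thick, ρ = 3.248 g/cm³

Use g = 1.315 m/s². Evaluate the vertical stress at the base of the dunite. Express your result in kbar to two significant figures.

0.98 kbar

coal seam: 1295 kg/m³ × 1.315 m/s² × 70 m = 1.192×10^5 Pa = 1.192×10^-3 kbar
dunite: 3248 kg/m³ × 1.315 m/s² × 23020 m = 9.832×10^7 Pa = 0.9832 kbar
Total = 1.192×10^-3 + 0.9832 = 0.98440 kbar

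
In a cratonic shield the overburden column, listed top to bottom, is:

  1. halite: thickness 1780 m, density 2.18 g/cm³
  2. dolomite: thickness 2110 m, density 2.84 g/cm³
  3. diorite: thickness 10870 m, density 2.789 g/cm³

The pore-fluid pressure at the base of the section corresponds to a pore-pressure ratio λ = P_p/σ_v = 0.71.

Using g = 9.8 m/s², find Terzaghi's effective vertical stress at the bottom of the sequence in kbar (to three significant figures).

1.14 kbar

Overburden (lithostatic) stress σ_v:
halite: 2180 kg/m³ × 9.8 m/s² × 1780 m = 3.803×10^7 Pa = 38.03 MPa
dolomite: 2840 kg/m³ × 9.8 m/s² × 2110 m = 5.873×10^7 Pa = 58.73 MPa
diorite: 2789 kg/m³ × 9.8 m/s² × 10870 m = 2.971×10^8 Pa = 297.1 MPa
Total = 38.03 + 58.73 + 297.1 = 393.85 MPa
Pore pressure P_p = λ·σ_v = 0.71 × 393.9 MPa = 279.6 MPa
Effective stress σ' = σ_v − P_p = 393.9 − 279.6 = 114.22 MPa = 1.1422 kbar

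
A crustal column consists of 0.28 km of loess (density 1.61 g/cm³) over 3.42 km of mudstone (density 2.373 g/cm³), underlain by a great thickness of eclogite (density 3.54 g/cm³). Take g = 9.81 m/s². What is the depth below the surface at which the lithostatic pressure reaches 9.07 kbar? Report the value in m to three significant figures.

27400 m

Pressure at base of upper layers: 1610×9.81×280 + 2373×9.81×3420 = 8.404×10^7 Pa = 0.8404 kbar
Remaining pressure to be supplied by eclogite: 9.070×10^8 − 8.404×10^7 = 8.230×10^8 Pa
Additional depth in eclogite = 8.230×10^8 Pa / (3540 kg/m³ × 9.81 m/s²) = 23698 m
Total depth = 3700 m + 23698 m = 27398 m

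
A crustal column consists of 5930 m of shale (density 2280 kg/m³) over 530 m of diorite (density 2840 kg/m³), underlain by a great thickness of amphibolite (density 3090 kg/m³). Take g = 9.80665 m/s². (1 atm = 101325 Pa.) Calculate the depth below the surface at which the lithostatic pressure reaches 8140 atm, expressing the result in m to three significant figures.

Pressure at base of upper layers: 2280×9.80665×5930 + 2840×9.80665×530 = 1.474×10^8 Pa = 1454 atm
Remaining pressure to be supplied by amphibolite: 8.248×10^8 − 1.474×10^8 = 6.774×10^8 Pa
Additional depth in amphibolite = 6.774×10^8 Pa / (3090 kg/m³ × 9.80665 m/s²) = 22356 m
Total depth = 6460 m + 22356 m = 28816 m

28800 m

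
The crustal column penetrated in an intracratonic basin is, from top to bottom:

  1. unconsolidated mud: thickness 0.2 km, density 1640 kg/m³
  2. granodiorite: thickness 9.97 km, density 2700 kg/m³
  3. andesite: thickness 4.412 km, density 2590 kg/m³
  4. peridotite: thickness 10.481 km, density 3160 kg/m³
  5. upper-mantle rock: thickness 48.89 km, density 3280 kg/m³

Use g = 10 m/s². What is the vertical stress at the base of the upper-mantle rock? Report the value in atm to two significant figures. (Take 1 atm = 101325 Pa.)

23000 atm

unconsolidated mud: 1640 kg/m³ × 10 m/s² × 200 m = 3.280×10^6 Pa = 32.37 atm
granodiorite: 2700 kg/m³ × 10 m/s² × 9970 m = 2.692×10^8 Pa = 2657 atm
andesite: 2590 kg/m³ × 10 m/s² × 4412 m = 1.143×10^8 Pa = 1128 atm
peridotite: 3160 kg/m³ × 10 m/s² × 10481 m = 3.312×10^8 Pa = 3269 atm
upper-mantle rock: 3280 kg/m³ × 10 m/s² × 48890 m = 1.604×10^9 Pa = 15826 atm
Total = 32.37 + 2657 + 1128 + 3269 + 15826 = 22912 atm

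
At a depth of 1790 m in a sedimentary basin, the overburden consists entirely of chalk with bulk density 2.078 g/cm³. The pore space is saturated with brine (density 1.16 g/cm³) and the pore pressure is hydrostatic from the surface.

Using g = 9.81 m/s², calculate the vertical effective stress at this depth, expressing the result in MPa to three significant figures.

16.1 MPa

Overburden (lithostatic) stress σ_v:
chalk: 2078 kg/m³ × 9.81 m/s² × 1790 m = 3.649×10^7 Pa = 36.49 MPa
Pore pressure P_p = 1160 kg/m³ × 9.81 m/s² × 1790 m = 2.037×10^7 Pa = 20.37 MPa
Effective stress σ' = σ_v − P_p = 36.49 − 20.37 = 16.120 MPa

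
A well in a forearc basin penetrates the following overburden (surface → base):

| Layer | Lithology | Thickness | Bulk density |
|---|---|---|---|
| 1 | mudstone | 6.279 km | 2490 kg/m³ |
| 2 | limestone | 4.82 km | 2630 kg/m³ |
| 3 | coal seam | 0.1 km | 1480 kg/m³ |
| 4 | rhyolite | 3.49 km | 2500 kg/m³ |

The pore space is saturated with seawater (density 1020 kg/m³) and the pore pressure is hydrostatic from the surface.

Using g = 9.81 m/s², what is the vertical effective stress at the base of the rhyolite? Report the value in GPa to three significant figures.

Overburden (lithostatic) stress σ_v:
mudstone: 2490 kg/m³ × 9.81 m/s² × 6279 m = 1.534×10^8 Pa = 153.4 MPa
limestone: 2630 kg/m³ × 9.81 m/s² × 4820 m = 1.244×10^8 Pa = 124.4 MPa
coal seam: 1480 kg/m³ × 9.81 m/s² × 100 m = 1.452×10^6 Pa = 1.452 MPa
rhyolite: 2500 kg/m³ × 9.81 m/s² × 3490 m = 8.559×10^7 Pa = 85.59 MPa
Total = 153.4 + 124.4 + 1.452 + 85.59 = 364.78 MPa
Pore pressure P_p = 1020 kg/m³ × 9.81 m/s² × 14689 m = 1.470×10^8 Pa = 147.0 MPa
Effective stress σ' = σ_v − P_p = 364.8 − 147.0 = 217.80 MPa = 0.21780 GPa

0.218 GPa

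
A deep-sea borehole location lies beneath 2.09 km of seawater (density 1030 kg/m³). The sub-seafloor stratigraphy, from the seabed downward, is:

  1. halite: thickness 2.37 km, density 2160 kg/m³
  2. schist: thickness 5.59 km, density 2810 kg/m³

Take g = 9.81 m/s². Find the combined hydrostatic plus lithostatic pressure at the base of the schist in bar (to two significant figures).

seawater: 1030 kg/m³ × 9.81 m/s² × 2090 m = 2.112×10^7 Pa = 211.2 bar
halite: 2160 kg/m³ × 9.81 m/s² × 2370 m = 5.022×10^7 Pa = 502.2 bar
schist: 2810 kg/m³ × 9.81 m/s² × 5590 m = 1.541×10^8 Pa = 1541 bar
Total = 211.2 + 502.2 + 1541 = 2254.3 bar

2300 bar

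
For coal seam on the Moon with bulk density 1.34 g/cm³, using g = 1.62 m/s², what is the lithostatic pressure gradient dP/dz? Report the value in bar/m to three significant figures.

0.0217 bar/m

dP/dz = ρg = 1340 kg/m³ × 1.62 m/s² = 2170.8 Pa/m
= 2170.8 Pa/m × (1 bar/m / 1.0000×10^5 Pa/m) = 0.021708 bar/m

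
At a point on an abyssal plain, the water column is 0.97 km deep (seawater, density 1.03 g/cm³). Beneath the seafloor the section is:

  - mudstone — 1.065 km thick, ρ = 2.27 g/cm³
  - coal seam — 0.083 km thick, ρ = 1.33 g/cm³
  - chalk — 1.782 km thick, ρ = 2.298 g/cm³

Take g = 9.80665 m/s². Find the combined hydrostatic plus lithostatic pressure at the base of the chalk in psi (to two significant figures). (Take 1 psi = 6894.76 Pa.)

seawater: 1030 kg/m³ × 9.80665 m/s² × 970 m = 9.798×10^6 Pa = 1421 psi
mudstone: 2270 kg/m³ × 9.80665 m/s² × 1065 m = 2.371×10^7 Pa = 3439 psi
coal seam: 1330 kg/m³ × 9.80665 m/s² × 83 m = 1.083×10^6 Pa = 157.0 psi
chalk: 2298 kg/m³ × 9.80665 m/s² × 1782 m = 4.016×10^7 Pa = 5825 psi
Total = 1421 + 3439 + 157.0 + 5825 = 10841 psi

11000 psi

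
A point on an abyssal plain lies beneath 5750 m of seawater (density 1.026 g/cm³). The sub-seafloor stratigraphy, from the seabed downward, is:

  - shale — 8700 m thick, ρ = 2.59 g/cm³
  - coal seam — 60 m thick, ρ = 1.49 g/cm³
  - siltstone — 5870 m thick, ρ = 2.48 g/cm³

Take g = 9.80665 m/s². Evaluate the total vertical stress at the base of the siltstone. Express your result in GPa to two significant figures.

seawater: 1026 kg/m³ × 9.80665 m/s² × 5750 m = 5.785×10^7 Pa = 0.05785 GPa
shale: 2590 kg/m³ × 9.80665 m/s² × 8700 m = 2.210×10^8 Pa = 0.2210 GPa
coal seam: 1490 kg/m³ × 9.80665 m/s² × 60 m = 8.767×10^5 Pa = 8.767×10^-4 GPa
siltstone: 2480 kg/m³ × 9.80665 m/s² × 5870 m = 1.428×10^8 Pa = 0.1428 GPa
Total = 0.05785 + 0.2210 + 8.767×10^-4 + 0.1428 = 0.42247 GPa

0.42 GPa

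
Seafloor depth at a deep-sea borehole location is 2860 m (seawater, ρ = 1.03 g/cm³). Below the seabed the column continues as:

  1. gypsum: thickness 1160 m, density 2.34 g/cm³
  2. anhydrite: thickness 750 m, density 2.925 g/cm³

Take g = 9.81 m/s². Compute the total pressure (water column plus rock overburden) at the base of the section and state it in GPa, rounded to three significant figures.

seawater: 1030 kg/m³ × 9.81 m/s² × 2860 m = 2.890×10^7 Pa = 0.02890 GPa
gypsum: 2340 kg/m³ × 9.81 m/s² × 1160 m = 2.663×10^7 Pa = 0.02663 GPa
anhydrite: 2925 kg/m³ × 9.81 m/s² × 750 m = 2.152×10^7 Pa = 0.02152 GPa
Total = 0.02890 + 0.02663 + 0.02152 = 0.077047 GPa

0.0770 GPa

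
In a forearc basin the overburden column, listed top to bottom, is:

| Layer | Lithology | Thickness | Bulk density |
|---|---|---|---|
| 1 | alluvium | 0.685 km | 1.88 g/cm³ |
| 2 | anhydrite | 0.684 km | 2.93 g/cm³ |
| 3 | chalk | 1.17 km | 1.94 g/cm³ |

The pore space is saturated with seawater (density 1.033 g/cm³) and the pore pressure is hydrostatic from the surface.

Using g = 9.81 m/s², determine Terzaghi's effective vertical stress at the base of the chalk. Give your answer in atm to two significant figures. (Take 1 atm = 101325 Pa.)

280 atm

Overburden (lithostatic) stress σ_v:
alluvium: 1880 kg/m³ × 9.81 m/s² × 685 m = 1.263×10^7 Pa = 12.63 MPa
anhydrite: 2930 kg/m³ × 9.81 m/s² × 684 m = 1.966×10^7 Pa = 19.66 MPa
chalk: 1940 kg/m³ × 9.81 m/s² × 1170 m = 2.227×10^7 Pa = 22.27 MPa
Total = 12.63 + 19.66 + 22.27 = 54.560 MPa
Pore pressure P_p = 1033 kg/m³ × 9.81 m/s² × 2539 m = 2.573×10^7 Pa = 25.73 MPa
Effective stress σ' = σ_v − P_p = 54.56 − 25.73 = 28.831 MPa = 284.54 atm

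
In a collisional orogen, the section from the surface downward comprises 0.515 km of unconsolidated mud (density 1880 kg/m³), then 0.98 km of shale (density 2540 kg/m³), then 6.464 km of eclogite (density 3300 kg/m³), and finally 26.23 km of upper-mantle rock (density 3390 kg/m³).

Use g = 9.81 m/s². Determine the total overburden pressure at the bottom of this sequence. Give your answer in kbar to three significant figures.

unconsolidated mud: 1880 kg/m³ × 9.81 m/s² × 515 m = 9.498×10^6 Pa = 0.09498 kbar
shale: 2540 kg/m³ × 9.81 m/s² × 980 m = 2.442×10^7 Pa = 0.2442 kbar
eclogite: 3300 kg/m³ × 9.81 m/s² × 6464 m = 2.093×10^8 Pa = 2.093 kbar
upper-mantle rock: 3390 kg/m³ × 9.81 m/s² × 26230 m = 8.723×10^8 Pa = 8.723 kbar
Total = 0.09498 + 0.2442 + 2.093 + 8.723 = 11.155 kbar

11.2 kbar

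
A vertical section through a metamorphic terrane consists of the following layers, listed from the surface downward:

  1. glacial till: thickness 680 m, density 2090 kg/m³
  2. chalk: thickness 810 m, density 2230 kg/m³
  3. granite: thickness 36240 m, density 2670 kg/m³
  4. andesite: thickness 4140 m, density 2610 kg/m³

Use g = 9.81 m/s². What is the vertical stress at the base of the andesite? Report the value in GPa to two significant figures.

1.1 GPa

glacial till: 2090 kg/m³ × 9.81 m/s² × 680 m = 1.394×10^7 Pa = 0.01394 GPa
chalk: 2230 kg/m³ × 9.81 m/s² × 810 m = 1.772×10^7 Pa = 0.01772 GPa
granite: 2670 kg/m³ × 9.81 m/s² × 36240 m = 9.492×10^8 Pa = 0.9492 GPa
andesite: 2610 kg/m³ × 9.81 m/s² × 4140 m = 1.060×10^8 Pa = 0.1060 GPa
Total = 0.01394 + 0.01772 + 0.9492 + 0.1060 = 1.0869 GPa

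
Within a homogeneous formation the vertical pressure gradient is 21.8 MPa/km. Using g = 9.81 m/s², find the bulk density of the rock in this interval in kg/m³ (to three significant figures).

ρ = (dP/dz)/g = 21.8 MPa/km / 9.81 m/s² = 21800 Pa/m / 9.81 m/s² = 2222.2 kg/m³

2220 kg/m³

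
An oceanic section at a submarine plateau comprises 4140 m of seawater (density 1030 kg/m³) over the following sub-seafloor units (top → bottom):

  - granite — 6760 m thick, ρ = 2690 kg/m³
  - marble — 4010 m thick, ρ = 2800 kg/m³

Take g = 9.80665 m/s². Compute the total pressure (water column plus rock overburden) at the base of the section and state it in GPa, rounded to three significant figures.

0.330 GPa

seawater: 1030 kg/m³ × 9.80665 m/s² × 4140 m = 4.182×10^7 Pa = 0.04182 GPa
granite: 2690 kg/m³ × 9.80665 m/s² × 6760 m = 1.783×10^8 Pa = 0.1783 GPa
marble: 2800 kg/m³ × 9.80665 m/s² × 4010 m = 1.101×10^8 Pa = 0.1101 GPa
Total = 0.04182 + 0.1783 + 0.1101 = 0.33025 GPa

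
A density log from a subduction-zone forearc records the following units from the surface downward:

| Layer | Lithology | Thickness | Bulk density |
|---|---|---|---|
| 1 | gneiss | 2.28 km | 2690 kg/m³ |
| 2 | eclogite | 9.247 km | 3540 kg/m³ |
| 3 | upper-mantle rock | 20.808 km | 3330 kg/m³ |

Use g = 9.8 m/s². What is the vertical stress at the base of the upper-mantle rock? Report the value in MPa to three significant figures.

gneiss: 2690 kg/m³ × 9.8 m/s² × 2280 m = 6.011×10^7 Pa = 60.11 MPa
eclogite: 3540 kg/m³ × 9.8 m/s² × 9247 m = 3.208×10^8 Pa = 320.8 MPa
upper-mantle rock: 3330 kg/m³ × 9.8 m/s² × 20808 m = 6.790×10^8 Pa = 679.0 MPa
Total = 60.11 + 320.8 + 679.0 = 1060.0 MPa

1060 MPa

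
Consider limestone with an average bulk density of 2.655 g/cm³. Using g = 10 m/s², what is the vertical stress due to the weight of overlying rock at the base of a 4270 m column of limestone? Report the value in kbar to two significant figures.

1.1 kbar

limestone: 2655 kg/m³ × 10 m/s² × 4270 m = 1.134×10^8 Pa = 1.134 kbar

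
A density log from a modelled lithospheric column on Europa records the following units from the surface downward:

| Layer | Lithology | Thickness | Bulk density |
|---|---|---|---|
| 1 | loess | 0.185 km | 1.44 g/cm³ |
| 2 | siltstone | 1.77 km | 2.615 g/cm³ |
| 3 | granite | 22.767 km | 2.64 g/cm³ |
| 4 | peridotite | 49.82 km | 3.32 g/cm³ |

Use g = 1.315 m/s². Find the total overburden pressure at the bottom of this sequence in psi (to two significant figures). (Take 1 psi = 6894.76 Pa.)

loess: 1440 kg/m³ × 1.315 m/s² × 185 m = 3.503×10^5 Pa = 50.81 psi
siltstone: 2615 kg/m³ × 1.315 m/s² × 1770 m = 6.087×10^6 Pa = 882.8 psi
granite: 2640 kg/m³ × 1.315 m/s² × 22767 m = 7.904×10^7 Pa = 11463 psi
peridotite: 3320 kg/m³ × 1.315 m/s² × 49820 m = 2.175×10^8 Pa = 31546 psi
Total = 50.81 + 882.8 + 11463 + 31546 = 43943 psi

44000 psi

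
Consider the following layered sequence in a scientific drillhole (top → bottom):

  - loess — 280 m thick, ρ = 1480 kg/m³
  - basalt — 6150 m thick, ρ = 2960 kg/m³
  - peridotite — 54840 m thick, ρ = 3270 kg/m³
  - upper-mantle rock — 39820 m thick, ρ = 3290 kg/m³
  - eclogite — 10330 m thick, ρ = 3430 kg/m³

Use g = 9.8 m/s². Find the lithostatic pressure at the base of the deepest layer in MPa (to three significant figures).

3570 MPa

loess: 1480 kg/m³ × 9.8 m/s² × 280 m = 4.061×10^6 Pa = 4.061 MPa
basalt: 2960 kg/m³ × 9.8 m/s² × 6150 m = 1.784×10^8 Pa = 178.4 MPa
peridotite: 3270 kg/m³ × 9.8 m/s² × 54840 m = 1.757×10^9 Pa = 1757 MPa
upper-mantle rock: 3290 kg/m³ × 9.8 m/s² × 39820 m = 1.284×10^9 Pa = 1284 MPa
eclogite: 3430 kg/m³ × 9.8 m/s² × 10330 m = 3.472×10^8 Pa = 347.2 MPa
Total = 4.061 + 178.4 + 1757 + 1284 + 347.2 = 3571.0 MPa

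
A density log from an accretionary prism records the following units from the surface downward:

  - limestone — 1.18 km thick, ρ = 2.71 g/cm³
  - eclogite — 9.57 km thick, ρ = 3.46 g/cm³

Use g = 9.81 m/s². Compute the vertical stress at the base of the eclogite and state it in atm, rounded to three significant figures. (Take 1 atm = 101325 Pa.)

limestone: 2710 kg/m³ × 9.81 m/s² × 1180 m = 3.137×10^7 Pa = 309.6 atm
eclogite: 3460 kg/m³ × 9.81 m/s² × 9570 m = 3.248×10^8 Pa = 3206 atm
Total = 309.6 + 3206 = 3515.4 atm

3520 atm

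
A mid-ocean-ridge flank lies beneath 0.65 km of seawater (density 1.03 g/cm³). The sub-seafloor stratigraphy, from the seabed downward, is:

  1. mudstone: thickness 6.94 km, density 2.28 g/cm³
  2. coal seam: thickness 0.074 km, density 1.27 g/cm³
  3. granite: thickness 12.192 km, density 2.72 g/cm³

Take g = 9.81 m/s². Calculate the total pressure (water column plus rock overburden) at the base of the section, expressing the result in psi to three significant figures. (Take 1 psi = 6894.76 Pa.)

seawater: 1030 kg/m³ × 9.81 m/s² × 650 m = 6.568×10^6 Pa = 952.6 psi
mudstone: 2280 kg/m³ × 9.81 m/s² × 6940 m = 1.552×10^8 Pa = 22514 psi
coal seam: 1270 kg/m³ × 9.81 m/s² × 74 m = 9.219×10^5 Pa = 133.7 psi
granite: 2720 kg/m³ × 9.81 m/s² × 12192 m = 3.253×10^8 Pa = 47184 psi
Total = 952.6 + 22514 + 133.7 + 47184 = 70784 psi

70800 psi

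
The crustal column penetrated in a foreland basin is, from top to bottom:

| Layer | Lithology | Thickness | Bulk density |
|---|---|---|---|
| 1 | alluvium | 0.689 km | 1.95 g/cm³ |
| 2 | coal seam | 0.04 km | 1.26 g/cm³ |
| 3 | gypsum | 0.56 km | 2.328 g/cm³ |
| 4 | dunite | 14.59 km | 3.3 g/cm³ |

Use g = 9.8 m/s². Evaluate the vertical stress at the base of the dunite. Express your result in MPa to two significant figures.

500 MPa

alluvium: 1950 kg/m³ × 9.8 m/s² × 689 m = 1.317×10^7 Pa = 13.17 MPa
coal seam: 1260 kg/m³ × 9.8 m/s² × 40 m = 4.939×10^5 Pa = 0.4939 MPa
gypsum: 2328 kg/m³ × 9.8 m/s² × 560 m = 1.278×10^7 Pa = 12.78 MPa
dunite: 3300 kg/m³ × 9.8 m/s² × 14590 m = 4.718×10^8 Pa = 471.8 MPa
Total = 13.17 + 0.4939 + 12.78 + 471.8 = 498.28 MPa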